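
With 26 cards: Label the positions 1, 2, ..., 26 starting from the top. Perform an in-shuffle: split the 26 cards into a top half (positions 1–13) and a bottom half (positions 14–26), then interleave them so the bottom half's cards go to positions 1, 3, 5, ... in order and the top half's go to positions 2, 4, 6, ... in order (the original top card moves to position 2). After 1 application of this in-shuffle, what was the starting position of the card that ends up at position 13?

20

Work backwards from position 13, undoing one in-shuffle at a time:
13 ← 20
So the card now at position 13 started at position 20.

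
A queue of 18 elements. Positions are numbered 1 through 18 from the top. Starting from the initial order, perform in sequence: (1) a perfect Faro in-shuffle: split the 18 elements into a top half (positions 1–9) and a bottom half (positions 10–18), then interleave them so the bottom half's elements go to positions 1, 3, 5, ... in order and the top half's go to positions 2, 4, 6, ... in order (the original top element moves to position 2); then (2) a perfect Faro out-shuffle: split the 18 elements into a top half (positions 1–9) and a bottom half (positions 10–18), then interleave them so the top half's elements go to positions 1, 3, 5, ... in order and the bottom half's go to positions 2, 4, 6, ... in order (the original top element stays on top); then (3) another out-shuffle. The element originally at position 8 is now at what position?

10

Track the element from position 8 forward through each operation:
  after op 1 (in-shuffle): 8 → 16
  after op 2 (out-shuffle): 16 → 14
  after op 3 (out-shuffle): 14 → 10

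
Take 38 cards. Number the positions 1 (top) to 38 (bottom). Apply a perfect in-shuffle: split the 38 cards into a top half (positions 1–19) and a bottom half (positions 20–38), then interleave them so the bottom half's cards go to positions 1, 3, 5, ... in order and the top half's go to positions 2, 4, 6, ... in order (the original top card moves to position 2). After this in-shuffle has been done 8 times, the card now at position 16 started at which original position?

22

Work backwards from position 16, undoing one in-shuffle at a time:
16 ← 8 ← 4 ← 2 ← 1 ← 20 ← 10 ← 5 ← 22
So the card now at position 16 started at position 22.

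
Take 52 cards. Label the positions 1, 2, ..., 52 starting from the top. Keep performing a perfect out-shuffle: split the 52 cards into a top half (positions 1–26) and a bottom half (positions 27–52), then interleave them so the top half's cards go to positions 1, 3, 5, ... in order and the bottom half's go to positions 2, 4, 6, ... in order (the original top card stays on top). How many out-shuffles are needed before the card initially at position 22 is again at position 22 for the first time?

8

Follow position 22 under repeated out-shuffles:
22 → 43 → 34 → 16 → 31 → 10 → 19 → 37 → 22
It first returns after 8 out-shuffles.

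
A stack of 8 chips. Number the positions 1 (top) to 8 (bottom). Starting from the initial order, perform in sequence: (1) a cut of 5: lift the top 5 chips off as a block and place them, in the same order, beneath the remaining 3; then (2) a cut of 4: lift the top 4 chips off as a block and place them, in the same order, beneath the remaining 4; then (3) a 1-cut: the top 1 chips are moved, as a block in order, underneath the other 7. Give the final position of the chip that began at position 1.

Track the chip from position 1 forward through each operation:
  after op 1 (cut 5): 1 → 4
  after op 2 (cut 4): 4 → 8
  after op 3 (cut 1): 8 → 7

7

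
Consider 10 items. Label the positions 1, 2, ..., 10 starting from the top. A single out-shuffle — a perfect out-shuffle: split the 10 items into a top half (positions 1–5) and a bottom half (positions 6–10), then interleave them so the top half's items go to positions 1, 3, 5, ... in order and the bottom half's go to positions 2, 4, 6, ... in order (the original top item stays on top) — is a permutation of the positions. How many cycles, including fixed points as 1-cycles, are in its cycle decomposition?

Trace each unvisited position around until it returns:
(1) (2 3 5 9 8 6) (4 7) (10)
4 cycles in total.

4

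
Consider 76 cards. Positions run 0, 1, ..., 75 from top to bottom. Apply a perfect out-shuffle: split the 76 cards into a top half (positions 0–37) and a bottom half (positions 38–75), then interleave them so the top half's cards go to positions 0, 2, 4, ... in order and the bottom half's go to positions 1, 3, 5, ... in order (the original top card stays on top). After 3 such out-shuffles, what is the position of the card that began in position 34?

Track the card's position through each out-shuffle:
34 → 68 → 61 → 47

47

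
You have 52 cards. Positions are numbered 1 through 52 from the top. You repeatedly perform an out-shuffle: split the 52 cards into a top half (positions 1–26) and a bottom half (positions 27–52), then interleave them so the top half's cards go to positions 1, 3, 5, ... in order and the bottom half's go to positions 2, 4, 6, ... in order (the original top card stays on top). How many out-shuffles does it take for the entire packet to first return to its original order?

8

The out-shuffle permutes the 52 positions with cycle lengths [1, 1, 2, 8, 8, 8, 8, 8, 8].
Every card is home exactly when every cycle has completed a whole number of laps, i.e. after lcm(1, 2, 8) = 8 out-shuffles.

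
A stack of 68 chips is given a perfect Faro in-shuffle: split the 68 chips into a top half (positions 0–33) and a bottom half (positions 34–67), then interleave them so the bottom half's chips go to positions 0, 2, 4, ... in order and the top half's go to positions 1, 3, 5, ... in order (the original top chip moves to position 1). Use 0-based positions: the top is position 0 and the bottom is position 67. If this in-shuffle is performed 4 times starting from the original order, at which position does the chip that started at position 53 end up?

Track the chip's position through each in-shuffle:
53 → 38 → 8 → 17 → 35

35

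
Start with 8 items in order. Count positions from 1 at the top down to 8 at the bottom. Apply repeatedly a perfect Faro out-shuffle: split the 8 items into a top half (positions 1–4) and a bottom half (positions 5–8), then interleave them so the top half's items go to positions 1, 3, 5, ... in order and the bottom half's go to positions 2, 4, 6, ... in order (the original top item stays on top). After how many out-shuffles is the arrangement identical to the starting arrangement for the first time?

The out-shuffle permutes the 8 positions with cycle lengths [1, 1, 3, 3].
Every item is home exactly when every cycle has completed a whole number of laps, i.e. after lcm(1, 3) = 3 out-shuffles.

3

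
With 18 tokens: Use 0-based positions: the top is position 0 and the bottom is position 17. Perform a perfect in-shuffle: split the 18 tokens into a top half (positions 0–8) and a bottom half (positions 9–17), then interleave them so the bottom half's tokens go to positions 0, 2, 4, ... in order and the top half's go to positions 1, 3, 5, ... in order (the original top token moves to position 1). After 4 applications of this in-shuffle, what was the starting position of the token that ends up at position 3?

Work backwards from position 3, undoing one in-shuffle at a time:
3 ← 1 ← 0 ← 9 ← 4
So the token now at position 3 started at position 4.

4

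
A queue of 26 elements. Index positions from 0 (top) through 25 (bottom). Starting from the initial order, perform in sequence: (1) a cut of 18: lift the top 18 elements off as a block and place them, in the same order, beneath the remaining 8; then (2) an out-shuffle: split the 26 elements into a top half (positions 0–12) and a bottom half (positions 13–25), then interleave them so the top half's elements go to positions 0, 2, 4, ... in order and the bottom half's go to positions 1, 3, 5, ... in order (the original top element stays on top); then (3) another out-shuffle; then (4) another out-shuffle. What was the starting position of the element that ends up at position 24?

21

Undo the operations in reverse order, starting from position 24:
  undo op 4 (out-shuffle, from top half): 24 ← 12
  undo op 3 (out-shuffle, from top half): 12 ← 6
  undo op 2 (out-shuffle, from top half): 6 ← 3
  undo op 1 (cut 18): 3 ← 21
So the element at position 24 came from original position 21.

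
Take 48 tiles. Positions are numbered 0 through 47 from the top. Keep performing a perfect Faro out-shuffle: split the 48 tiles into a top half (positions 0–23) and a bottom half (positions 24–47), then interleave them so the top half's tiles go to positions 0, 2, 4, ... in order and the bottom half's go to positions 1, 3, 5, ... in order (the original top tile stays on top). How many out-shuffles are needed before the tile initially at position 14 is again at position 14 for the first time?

Follow position 14 under repeated out-shuffles:
14 → 28 → 9 → 18 → 36 → 25 → 3 → 6 → ... → 14 (length 23)
It first returns after 23 out-shuffles.

23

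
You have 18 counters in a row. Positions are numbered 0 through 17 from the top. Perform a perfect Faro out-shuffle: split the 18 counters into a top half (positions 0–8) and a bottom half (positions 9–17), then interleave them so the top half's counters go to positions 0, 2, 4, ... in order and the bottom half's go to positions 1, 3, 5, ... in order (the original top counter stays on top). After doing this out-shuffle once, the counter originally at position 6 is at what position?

12

Track the counter's position through each out-shuffle:
6 → 12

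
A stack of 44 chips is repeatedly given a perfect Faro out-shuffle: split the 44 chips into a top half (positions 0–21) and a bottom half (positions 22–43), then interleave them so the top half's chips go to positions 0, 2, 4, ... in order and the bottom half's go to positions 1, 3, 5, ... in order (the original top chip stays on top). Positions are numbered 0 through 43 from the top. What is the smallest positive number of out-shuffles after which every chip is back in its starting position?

The out-shuffle permutes the 44 positions with cycle lengths [1, 1, 14, 14, 14].
Every chip is home exactly when every cycle has completed a whole number of laps, i.e. after lcm(1, 14) = 14 out-shuffles.

14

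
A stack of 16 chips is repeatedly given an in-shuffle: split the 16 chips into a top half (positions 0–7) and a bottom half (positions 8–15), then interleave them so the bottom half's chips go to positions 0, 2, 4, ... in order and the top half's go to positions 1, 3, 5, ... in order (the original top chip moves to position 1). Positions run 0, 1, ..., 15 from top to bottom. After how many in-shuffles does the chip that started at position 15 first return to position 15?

8

Follow position 15 under repeated in-shuffles:
15 → 14 → 12 → 8 → 0 → 1 → 3 → 7 → 15
It first returns after 8 in-shuffles.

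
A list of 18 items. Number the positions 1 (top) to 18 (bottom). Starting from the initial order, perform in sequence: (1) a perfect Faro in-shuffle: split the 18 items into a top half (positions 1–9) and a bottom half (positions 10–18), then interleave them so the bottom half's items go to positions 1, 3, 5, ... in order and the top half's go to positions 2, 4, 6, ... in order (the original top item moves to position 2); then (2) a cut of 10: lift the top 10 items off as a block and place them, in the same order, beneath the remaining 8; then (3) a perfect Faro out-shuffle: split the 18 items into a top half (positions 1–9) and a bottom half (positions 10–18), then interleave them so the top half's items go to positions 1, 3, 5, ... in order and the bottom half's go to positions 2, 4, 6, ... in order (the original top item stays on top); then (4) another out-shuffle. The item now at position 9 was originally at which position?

16

Undo the operations in reverse order, starting from position 9:
  undo op 4 (out-shuffle, from top half): 9 ← 5
  undo op 3 (out-shuffle, from top half): 5 ← 3
  undo op 2 (cut 10): 3 ← 13
  undo op 1 (in-shuffle, from bottom half): 13 ← 16
So the item at position 9 came from original position 16.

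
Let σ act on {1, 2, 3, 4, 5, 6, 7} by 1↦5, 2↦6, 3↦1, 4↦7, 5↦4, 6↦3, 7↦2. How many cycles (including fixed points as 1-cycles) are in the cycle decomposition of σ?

1

Cycle decomposition: (1 5 4 7 2 6 3).
1 cycle.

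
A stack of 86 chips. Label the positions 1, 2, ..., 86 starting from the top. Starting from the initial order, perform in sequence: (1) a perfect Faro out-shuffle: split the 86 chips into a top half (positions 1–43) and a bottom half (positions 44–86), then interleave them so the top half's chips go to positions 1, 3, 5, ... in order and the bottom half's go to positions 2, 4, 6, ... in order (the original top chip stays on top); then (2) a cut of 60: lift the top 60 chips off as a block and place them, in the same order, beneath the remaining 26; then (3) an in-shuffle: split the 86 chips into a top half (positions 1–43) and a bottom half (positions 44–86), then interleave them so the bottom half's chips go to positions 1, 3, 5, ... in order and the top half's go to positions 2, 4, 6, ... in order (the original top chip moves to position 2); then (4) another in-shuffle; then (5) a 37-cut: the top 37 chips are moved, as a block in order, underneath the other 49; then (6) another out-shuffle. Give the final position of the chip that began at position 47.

Track the chip from position 47 forward through each operation:
  after op 1 (out-shuffle): 47 → 8
  after op 2 (cut 60): 8 → 34
  after op 3 (in-shuffle): 34 → 68
  after op 4 (in-shuffle): 68 → 49
  after op 5 (cut 37): 49 → 12
  after op 6 (out-shuffle): 12 → 23

23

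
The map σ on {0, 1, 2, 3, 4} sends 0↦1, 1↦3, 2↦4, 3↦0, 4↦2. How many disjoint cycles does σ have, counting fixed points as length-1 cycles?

Cycle decomposition: (0 1 3) (2 4).
2 cycles.

2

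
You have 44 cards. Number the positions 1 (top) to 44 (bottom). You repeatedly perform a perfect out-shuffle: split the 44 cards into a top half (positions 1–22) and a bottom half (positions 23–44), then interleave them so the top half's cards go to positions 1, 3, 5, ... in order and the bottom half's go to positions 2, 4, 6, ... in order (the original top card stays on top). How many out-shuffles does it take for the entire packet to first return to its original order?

The out-shuffle permutes the 44 positions with cycle lengths [1, 1, 14, 14, 14].
Every card is home exactly when every cycle has completed a whole number of laps, i.e. after lcm(1, 14) = 14 out-shuffles.

14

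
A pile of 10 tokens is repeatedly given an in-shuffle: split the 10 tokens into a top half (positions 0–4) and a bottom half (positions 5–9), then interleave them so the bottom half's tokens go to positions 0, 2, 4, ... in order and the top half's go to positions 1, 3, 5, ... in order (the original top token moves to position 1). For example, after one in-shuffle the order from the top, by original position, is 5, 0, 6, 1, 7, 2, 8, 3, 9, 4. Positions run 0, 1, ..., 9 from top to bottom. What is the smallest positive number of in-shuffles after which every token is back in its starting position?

10

The in-shuffle permutes the 10 positions with cycle lengths [10].
Every token is home exactly when every cycle has completed a whole number of laps, i.e. after lcm(10) = 10 in-shuffles.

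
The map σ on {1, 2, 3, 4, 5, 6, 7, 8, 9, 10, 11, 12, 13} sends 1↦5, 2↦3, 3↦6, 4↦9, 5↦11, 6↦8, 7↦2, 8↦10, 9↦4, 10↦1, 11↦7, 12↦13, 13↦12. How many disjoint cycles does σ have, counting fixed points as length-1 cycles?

3

Cycle decomposition: (1 5 11 7 2 3 6 8 10) (4 9) (12 13).
3 cycles.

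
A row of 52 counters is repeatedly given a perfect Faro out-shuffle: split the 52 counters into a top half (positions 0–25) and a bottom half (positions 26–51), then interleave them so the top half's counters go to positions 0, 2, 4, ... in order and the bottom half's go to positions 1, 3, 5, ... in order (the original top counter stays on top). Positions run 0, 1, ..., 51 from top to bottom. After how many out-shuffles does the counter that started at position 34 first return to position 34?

2

Follow position 34 under repeated out-shuffles:
34 → 17 → 34
It first returns after 2 out-shuffles.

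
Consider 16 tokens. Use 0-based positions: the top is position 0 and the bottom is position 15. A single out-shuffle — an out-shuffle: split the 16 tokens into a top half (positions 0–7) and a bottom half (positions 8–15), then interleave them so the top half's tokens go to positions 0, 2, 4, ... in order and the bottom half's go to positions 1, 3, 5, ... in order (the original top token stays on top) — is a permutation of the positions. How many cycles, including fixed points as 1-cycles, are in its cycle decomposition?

Trace each unvisited position around until it returns:
(0) (1 2 4 8) (3 6 12 9) (5 10) (7 14 13 11) (15)
6 cycles in total.

6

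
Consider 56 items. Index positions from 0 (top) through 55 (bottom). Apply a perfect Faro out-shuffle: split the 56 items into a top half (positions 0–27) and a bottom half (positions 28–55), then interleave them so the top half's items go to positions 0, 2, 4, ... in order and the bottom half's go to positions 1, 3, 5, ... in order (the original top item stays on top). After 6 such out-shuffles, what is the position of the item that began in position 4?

Track the item's position through each out-shuffle:
4 → 8 → 16 → 32 → 9 → 18 → 36

36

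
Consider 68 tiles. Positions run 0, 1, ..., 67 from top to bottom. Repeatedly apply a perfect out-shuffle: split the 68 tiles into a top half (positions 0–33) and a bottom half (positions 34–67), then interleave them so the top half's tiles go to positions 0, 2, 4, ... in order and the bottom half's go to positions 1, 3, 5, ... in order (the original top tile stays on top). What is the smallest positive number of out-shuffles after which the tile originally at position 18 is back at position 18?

Follow position 18 under repeated out-shuffles:
18 → 36 → 5 → 10 → 20 → 40 → 13 → 26 → ... → 18 (length 66)
It first returns after 66 out-shuffles.

66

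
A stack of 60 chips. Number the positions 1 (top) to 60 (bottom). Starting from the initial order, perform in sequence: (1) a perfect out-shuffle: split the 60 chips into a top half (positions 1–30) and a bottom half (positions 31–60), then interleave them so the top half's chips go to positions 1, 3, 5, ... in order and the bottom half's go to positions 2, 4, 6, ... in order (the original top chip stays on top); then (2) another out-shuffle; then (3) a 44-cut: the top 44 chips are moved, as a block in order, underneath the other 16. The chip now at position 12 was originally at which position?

Undo the operations in reverse order, starting from position 12:
  undo op 3 (cut 44): 12 ← 56
  undo op 2 (out-shuffle, from bottom half): 56 ← 58
  undo op 1 (out-shuffle, from bottom half): 58 ← 59
So the chip at position 12 came from original position 59.

59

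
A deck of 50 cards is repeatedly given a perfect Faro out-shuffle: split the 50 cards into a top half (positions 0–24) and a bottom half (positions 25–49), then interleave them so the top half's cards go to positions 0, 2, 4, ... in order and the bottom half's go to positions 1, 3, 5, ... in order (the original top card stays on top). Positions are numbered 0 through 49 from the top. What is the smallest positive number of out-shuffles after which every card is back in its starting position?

The out-shuffle permutes the 50 positions with cycle lengths [1, 1, 3, 3, 21, 21].
Every card is home exactly when every cycle has completed a whole number of laps, i.e. after lcm(1, 3, 21) = 21 out-shuffles.

21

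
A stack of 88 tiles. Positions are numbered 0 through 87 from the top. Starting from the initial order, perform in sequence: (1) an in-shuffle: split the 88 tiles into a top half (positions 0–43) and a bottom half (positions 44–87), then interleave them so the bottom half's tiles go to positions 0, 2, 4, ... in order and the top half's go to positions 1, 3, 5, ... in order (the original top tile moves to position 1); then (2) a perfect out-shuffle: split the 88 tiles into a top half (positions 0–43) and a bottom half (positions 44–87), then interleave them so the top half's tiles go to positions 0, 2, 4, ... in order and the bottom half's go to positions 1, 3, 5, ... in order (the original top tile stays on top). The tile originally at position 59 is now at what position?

Track the tile from position 59 forward through each operation:
  after op 1 (in-shuffle): 59 → 30
  after op 2 (out-shuffle): 30 → 60

60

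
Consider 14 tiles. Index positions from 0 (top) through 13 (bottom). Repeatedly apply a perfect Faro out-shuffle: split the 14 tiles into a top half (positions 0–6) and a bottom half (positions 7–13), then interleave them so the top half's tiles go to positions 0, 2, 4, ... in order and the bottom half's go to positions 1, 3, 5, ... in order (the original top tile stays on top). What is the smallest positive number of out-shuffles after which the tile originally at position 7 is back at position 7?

12

Follow position 7 under repeated out-shuffles:
7 → 1 → 2 → 4 → 8 → 3 → 6 → 12 → 11 → 9 → 5 → 10 → 7
It first returns after 12 out-shuffles.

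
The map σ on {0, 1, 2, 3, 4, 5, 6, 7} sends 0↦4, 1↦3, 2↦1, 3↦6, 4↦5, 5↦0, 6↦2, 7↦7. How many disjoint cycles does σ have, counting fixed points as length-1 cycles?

3

Cycle decomposition: (0 4 5) (1 3 6 2) (7).
3 cycles.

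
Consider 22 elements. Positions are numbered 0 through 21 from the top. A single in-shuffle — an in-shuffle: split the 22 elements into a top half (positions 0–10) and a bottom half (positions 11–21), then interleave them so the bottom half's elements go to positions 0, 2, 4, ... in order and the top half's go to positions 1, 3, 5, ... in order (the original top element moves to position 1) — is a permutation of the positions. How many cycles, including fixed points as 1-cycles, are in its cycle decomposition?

Trace each unvisited position around until it returns:
(0 1 3 7 15 8 ... len 11) (4 9 19 16 10 21 ... len 11)
2 cycles in total.

2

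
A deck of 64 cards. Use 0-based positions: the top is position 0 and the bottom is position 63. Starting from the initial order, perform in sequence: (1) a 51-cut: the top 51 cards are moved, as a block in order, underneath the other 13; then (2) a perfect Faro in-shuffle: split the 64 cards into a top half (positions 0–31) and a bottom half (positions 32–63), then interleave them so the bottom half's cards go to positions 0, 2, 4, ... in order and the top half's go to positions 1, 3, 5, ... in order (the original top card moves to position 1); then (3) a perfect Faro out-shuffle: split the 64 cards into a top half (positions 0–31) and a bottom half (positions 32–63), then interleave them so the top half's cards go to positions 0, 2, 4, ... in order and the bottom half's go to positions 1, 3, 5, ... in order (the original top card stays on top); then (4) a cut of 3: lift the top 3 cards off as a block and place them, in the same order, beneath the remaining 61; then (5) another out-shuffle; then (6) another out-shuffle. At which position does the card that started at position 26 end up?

37

Track the card from position 26 forward through each operation:
  after op 1 (cut 51): 26 → 39
  after op 2 (in-shuffle): 39 → 14
  after op 3 (out-shuffle): 14 → 28
  after op 4 (cut 3): 28 → 25
  after op 5 (out-shuffle): 25 → 50
  after op 6 (out-shuffle): 50 → 37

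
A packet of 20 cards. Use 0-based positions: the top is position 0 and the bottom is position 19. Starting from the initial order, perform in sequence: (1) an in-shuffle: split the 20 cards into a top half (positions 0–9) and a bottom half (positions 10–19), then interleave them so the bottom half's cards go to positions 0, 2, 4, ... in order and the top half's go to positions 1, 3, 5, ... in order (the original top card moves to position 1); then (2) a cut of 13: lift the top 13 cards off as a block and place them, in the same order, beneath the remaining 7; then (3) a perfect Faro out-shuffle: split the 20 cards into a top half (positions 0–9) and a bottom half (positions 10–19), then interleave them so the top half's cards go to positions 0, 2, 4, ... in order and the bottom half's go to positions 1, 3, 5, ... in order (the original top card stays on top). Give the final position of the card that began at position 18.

6

Track the card from position 18 forward through each operation:
  after op 1 (in-shuffle): 18 → 16
  after op 2 (cut 13): 16 → 3
  after op 3 (out-shuffle): 3 → 6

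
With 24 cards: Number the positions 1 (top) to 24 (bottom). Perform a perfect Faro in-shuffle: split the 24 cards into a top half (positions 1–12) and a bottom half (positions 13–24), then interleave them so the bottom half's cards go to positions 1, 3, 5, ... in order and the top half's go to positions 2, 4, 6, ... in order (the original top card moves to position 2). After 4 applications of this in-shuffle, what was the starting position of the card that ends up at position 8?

13

Work backwards from position 8, undoing one in-shuffle at a time:
8 ← 4 ← 2 ← 1 ← 13
So the card now at position 8 started at position 13.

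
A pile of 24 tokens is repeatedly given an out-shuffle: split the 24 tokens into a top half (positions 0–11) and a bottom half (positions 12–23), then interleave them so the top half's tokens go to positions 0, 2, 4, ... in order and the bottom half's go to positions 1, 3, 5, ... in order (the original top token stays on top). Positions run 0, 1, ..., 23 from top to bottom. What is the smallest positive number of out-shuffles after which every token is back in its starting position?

The out-shuffle permutes the 24 positions with cycle lengths [1, 1, 11, 11].
Every token is home exactly when every cycle has completed a whole number of laps, i.e. after lcm(1, 11) = 11 out-shuffles.

11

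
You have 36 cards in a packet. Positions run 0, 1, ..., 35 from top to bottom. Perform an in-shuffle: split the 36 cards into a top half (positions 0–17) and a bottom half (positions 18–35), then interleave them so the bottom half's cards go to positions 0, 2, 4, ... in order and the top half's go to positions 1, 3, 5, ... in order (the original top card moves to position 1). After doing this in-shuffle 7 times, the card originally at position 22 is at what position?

Track the card's position through each in-shuffle:
22 → 8 → 17 → 35 → 34 → 32 → 28 → 20

20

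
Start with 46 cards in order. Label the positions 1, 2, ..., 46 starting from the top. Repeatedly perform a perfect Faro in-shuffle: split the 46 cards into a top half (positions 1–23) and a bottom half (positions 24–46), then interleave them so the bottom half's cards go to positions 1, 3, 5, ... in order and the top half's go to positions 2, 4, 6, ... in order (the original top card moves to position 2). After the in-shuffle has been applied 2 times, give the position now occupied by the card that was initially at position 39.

15

Track the card's position through each in-shuffle:
39 → 31 → 15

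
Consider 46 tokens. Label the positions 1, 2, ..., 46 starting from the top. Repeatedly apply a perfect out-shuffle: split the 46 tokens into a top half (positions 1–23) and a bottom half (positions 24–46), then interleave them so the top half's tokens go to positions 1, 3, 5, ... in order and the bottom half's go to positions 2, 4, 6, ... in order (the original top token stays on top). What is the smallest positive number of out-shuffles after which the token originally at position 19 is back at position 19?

4

Follow position 19 under repeated out-shuffles:
19 → 37 → 28 → 10 → 19
It first returns after 4 out-shuffles.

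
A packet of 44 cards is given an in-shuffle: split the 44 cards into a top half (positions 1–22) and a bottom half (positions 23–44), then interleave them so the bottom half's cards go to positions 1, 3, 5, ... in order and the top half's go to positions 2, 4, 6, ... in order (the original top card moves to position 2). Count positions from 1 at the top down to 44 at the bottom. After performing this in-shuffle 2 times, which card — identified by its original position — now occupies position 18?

Work backwards from position 18, undoing one in-shuffle at a time:
18 ← 9 ← 27
So the card now at position 18 started at position 27.

27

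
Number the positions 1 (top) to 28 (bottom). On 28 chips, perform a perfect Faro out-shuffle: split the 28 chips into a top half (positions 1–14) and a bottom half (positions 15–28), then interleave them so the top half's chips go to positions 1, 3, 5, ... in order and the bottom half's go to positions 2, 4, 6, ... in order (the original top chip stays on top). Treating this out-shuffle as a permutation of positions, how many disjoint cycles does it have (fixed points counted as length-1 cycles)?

5

Trace each unvisited position around until it returns:
(1) (2 3 5 9 17 6 ... len 18) (4 7 13 25 22 16) (10 19) (28)
5 cycles in total.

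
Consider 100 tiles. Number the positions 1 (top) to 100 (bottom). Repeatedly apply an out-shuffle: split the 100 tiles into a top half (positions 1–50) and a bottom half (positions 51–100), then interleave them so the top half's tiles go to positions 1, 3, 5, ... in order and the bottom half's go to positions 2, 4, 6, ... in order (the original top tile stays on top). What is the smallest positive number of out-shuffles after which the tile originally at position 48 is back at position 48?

Follow position 48 under repeated out-shuffles:
48 → 95 → 90 → 80 → 60 → 20 → 39 → 77 → ... → 48 (length 30)
It first returns after 30 out-shuffles.

30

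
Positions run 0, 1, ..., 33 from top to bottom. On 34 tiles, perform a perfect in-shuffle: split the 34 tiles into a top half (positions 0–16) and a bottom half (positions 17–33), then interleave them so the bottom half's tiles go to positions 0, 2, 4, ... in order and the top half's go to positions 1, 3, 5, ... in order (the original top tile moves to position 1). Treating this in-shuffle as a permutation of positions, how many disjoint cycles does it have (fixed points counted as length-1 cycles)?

Trace each unvisited position around until it returns:
(0 1 3 7 15 31 ... len 12) (2 5 11 23 12 25 ... len 12) (4 9 19) (6 13 27 20) (14 29 24)
5 cycles in total.

5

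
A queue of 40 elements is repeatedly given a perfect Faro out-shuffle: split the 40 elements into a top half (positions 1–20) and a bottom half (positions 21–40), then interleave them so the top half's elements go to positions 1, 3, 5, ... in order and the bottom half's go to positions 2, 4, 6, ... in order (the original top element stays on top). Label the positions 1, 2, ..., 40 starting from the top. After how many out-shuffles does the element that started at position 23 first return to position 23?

12

Follow position 23 under repeated out-shuffles:
23 → 6 → 11 → 21 → 2 → 3 → 5 → 9 → 17 → 33 → 26 → 12 → 23
It first returns after 12 out-shuffles.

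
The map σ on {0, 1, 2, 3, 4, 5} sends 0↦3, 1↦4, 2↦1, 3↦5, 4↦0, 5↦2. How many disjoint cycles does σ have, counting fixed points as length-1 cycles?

Cycle decomposition: (0 3 5 2 1 4).
1 cycle.

1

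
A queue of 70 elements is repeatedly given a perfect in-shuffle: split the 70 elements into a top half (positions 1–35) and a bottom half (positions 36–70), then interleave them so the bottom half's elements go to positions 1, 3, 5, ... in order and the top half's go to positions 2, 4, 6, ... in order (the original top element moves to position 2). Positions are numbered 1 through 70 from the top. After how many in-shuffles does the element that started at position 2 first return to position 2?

35

Follow position 2 under repeated in-shuffles:
2 → 4 → 8 → 16 → 32 → 64 → 57 → 43 → ... → 2 (length 35)
It first returns after 35 in-shuffles.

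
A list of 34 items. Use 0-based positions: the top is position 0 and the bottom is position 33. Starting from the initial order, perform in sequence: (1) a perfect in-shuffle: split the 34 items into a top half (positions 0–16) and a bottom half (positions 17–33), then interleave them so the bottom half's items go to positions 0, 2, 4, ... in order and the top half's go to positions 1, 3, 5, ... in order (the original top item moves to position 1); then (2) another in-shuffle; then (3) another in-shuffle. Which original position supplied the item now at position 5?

26

Undo the operations in reverse order, starting from position 5:
  undo op 3 (in-shuffle, from top half): 5 ← 2
  undo op 2 (in-shuffle, from bottom half): 2 ← 18
  undo op 1 (in-shuffle, from bottom half): 18 ← 26
So the item at position 5 came from original position 26.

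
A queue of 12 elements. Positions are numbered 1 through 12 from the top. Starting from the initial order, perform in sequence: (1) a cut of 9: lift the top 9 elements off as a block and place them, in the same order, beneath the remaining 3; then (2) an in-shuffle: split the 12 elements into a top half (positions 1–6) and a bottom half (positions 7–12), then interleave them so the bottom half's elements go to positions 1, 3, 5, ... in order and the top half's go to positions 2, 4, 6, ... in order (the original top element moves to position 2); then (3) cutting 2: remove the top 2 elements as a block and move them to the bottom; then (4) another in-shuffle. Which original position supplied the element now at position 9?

4

Undo the operations in reverse order, starting from position 9:
  undo op 4 (in-shuffle, from bottom half): 9 ← 11
  undo op 3 (cut 2): 11 ← 1
  undo op 2 (in-shuffle, from bottom half): 1 ← 7
  undo op 1 (cut 9): 7 ← 4
So the element at position 9 came from original position 4.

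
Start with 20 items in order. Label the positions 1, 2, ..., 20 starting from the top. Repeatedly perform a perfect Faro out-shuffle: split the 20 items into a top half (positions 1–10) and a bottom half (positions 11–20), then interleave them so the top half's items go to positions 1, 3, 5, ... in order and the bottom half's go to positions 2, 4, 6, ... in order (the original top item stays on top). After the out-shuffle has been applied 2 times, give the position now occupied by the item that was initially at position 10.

18

Track the item's position through each out-shuffle:
10 → 19 → 18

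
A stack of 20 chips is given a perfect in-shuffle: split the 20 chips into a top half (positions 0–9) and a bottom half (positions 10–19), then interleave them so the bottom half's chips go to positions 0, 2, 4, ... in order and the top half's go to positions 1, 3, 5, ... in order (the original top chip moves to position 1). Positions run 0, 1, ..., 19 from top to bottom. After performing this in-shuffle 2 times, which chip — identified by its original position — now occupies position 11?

Work backwards from position 11, undoing one in-shuffle at a time:
11 ← 5 ← 2
So the chip now at position 11 started at position 2.

2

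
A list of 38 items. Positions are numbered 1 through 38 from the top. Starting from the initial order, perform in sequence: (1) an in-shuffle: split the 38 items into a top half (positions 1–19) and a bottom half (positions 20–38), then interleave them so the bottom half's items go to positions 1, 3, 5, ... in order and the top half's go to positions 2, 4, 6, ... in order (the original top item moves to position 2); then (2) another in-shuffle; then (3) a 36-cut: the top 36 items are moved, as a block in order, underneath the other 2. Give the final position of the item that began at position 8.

Track the item from position 8 forward through each operation:
  after op 1 (in-shuffle): 8 → 16
  after op 2 (in-shuffle): 16 → 32
  after op 3 (cut 36): 32 → 34

34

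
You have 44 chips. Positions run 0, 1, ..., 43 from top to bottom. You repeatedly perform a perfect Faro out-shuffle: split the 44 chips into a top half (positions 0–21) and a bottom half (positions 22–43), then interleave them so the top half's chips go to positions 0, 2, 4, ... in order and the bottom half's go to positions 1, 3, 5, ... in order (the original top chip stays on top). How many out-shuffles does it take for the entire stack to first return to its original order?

The out-shuffle permutes the 44 positions with cycle lengths [1, 1, 14, 14, 14].
Every chip is home exactly when every cycle has completed a whole number of laps, i.e. after lcm(1, 14) = 14 out-shuffles.

14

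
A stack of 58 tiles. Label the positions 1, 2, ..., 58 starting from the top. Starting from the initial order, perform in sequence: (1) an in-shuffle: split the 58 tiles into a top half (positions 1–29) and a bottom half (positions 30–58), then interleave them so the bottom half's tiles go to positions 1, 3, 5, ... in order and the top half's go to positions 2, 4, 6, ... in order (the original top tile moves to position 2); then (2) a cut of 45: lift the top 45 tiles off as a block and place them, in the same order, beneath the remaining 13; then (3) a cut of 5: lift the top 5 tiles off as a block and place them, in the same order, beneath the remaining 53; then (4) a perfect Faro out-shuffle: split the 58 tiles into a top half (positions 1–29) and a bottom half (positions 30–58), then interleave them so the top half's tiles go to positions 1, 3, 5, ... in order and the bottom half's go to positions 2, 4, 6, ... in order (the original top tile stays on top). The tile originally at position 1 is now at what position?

Track the tile from position 1 forward through each operation:
  after op 1 (in-shuffle): 1 → 2
  after op 2 (cut 45): 2 → 15
  after op 3 (cut 5): 15 → 10
  after op 4 (out-shuffle): 10 → 19

19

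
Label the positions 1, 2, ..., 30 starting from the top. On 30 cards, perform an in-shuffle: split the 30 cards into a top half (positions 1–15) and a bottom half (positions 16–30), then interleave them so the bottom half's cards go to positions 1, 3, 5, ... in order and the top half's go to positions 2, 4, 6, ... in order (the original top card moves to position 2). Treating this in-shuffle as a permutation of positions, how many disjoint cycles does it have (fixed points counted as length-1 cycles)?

Trace each unvisited position around until it returns:
(1 2 4 8 16) (3 6 12 24 17) (5 10 20 9 18) (7 14 28 25 19) (11 22 13 26 21) (15 30 29 27 23)
6 cycles in total.

6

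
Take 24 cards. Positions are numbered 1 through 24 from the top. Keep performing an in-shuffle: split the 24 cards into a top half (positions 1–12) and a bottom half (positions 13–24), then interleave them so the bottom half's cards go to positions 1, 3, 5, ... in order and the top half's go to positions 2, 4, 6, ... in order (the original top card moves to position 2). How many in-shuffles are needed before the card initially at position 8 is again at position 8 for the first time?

20

Follow position 8 under repeated in-shuffles:
8 → 16 → 7 → 14 → 3 → 6 → 12 → 24 → 23 → 21 → 17 → 9 → 18 → 11 → 22 → 19 → 13 → 1 → 2 → 4 → 8
It first returns after 20 in-shuffles.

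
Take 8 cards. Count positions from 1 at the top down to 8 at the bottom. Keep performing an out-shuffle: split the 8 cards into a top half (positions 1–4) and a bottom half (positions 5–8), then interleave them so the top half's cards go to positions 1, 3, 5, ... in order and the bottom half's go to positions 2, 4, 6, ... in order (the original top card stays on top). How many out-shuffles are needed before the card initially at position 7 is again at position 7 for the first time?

Follow position 7 under repeated out-shuffles:
7 → 6 → 4 → 7
It first returns after 3 out-shuffles.

3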